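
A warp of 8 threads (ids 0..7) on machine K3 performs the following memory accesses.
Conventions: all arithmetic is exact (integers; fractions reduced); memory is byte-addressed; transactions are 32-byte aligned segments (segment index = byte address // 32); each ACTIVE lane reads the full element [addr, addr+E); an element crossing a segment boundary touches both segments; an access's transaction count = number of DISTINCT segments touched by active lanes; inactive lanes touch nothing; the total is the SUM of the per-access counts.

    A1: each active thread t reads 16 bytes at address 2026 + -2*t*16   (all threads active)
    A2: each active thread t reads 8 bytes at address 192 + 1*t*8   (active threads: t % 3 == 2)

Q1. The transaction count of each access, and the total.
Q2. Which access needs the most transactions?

A1: 8 transactions
A2: 2 transactions

Answer: 8,2; total 10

Answer: A1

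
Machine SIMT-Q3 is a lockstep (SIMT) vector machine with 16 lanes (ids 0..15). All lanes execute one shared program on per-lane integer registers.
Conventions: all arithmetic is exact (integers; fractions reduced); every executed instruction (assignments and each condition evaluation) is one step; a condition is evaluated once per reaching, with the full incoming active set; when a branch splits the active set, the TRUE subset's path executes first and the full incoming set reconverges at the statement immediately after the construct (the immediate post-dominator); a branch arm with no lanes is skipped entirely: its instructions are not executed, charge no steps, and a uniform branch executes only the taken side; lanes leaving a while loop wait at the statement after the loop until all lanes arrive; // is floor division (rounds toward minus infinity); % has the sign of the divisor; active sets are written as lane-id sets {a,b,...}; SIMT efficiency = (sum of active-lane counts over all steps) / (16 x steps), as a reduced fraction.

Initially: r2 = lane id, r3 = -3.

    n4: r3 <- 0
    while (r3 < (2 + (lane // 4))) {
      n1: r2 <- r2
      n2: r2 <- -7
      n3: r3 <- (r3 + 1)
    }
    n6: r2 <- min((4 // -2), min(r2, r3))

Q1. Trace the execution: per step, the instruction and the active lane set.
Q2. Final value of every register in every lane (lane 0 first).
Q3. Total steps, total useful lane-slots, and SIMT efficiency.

step 0: r3 <- 0                      {0,1,2,3,4,5,6,7,8,9,10,11,12,13,14,15}
step 1: eval (r3 < (2 + (lane // 4))) {0,1,2,3,4,5,6,7,8,9,10,11,12,13,14,15}
step 2: r2 <- r2                     {0,1,2,3,4,5,6,7,8,9,10,11,12,13,14,15}
step 3: r2 <- -7                     {0,1,2,3,4,5,6,7,8,9,10,11,12,13,14,15}
step 4: r3 <- (r3 + 1)               {0,1,2,3,4,5,6,7,8,9,10,11,12,13,14,15}
step 5: eval (r3 < (2 + (lane // 4))) {0,1,2,3,4,5,6,7,8,9,10,11,12,13,14,15}
step 6: r2 <- r2                     {0,1,2,3,4,5,6,7,8,9,10,11,12,13,14,15}
step 7: r2 <- -7                     {0,1,2,3,4,5,6,7,8,9,10,11,12,13,14,15}
step 8: r3 <- (r3 + 1)               {0,1,2,3,4,5,6,7,8,9,10,11,12,13,14,15}
step 9: eval (r3 < (2 + (lane // 4))) {0,1,2,3,4,5,6,7,8,9,10,11,12,13,14,15}
step 10: r2 <- r2                     {4,5,6,7,8,9,10,11,12,13,14,15}
step 11: r2 <- -7                     {4,5,6,7,8,9,10,11,12,13,14,15}
step 12: r3 <- (r3 + 1)               {4,5,6,7,8,9,10,11,12,13,14,15}
step 13: eval (r3 < (2 + (lane // 4))) {4,5,6,7,8,9,10,11,12,13,14,15}
step 14: r2 <- r2                     {8,9,10,11,12,13,14,15}
step 15: r2 <- -7                     {8,9,10,11,12,13,14,15}
step 16: r3 <- (r3 + 1)               {8,9,10,11,12,13,14,15}
step 17: eval (r3 < (2 + (lane // 4))) {8,9,10,11,12,13,14,15}
step 18: r2 <- r2                     {12,13,14,15}
step 19: r2 <- -7                     {12,13,14,15}
step 20: r3 <- (r3 + 1)               {12,13,14,15}
step 21: eval (r3 < (2 + (lane // 4))) {12,13,14,15}
step 22: r2 <- min((4 // -2), min(r2, r3)) {0,1,2,3,4,5,6,7,8,9,10,11,12,13,14,15}

Answer: 23 steps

r2: -7,-7,-7,-7,-7,-7,-7,-7,-7,-7,-7,-7,-7,-7,-7,-7
r3: 2,2,2,2,3,3,3,3,4,4,4,4,5,5,5,5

steps = 23; useful = 272; efficiency = 272/368 = 17/23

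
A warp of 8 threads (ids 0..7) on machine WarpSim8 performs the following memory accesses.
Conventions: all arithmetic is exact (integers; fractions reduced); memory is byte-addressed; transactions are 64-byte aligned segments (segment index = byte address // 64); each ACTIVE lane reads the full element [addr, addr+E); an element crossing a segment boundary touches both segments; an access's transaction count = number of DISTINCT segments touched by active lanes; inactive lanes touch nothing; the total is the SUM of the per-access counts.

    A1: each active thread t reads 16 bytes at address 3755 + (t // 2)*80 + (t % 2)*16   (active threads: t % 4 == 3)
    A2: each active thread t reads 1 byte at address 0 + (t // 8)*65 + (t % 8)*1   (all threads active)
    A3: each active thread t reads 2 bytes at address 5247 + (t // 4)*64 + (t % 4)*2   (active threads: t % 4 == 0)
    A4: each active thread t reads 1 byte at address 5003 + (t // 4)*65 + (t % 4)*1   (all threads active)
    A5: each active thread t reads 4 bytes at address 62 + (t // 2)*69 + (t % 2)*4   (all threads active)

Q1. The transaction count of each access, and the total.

A1: 2 transactions
A2: 1 transaction
A3: 3 transactions
A4: 2 transactions
A5: 5 transactions

Answer: 2,1,3,2,5; total 13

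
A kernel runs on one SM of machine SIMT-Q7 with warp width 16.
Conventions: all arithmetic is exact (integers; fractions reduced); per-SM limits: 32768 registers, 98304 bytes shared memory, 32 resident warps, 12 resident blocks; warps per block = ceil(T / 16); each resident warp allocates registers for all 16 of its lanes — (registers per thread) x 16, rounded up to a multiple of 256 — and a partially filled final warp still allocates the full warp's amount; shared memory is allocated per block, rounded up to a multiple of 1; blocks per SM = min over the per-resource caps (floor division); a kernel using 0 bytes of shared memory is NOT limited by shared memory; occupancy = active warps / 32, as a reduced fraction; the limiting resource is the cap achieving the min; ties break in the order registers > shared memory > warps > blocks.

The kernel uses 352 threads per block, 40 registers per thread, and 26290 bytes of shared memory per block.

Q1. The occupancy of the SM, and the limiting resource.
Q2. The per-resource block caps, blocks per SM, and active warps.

Answer: occupancy 11/16, limited by registers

registers: 1 block
shared memory: 3 blocks
warps: 1 block
blocks: 12 blocks

Answer: 1 block, 22 active warps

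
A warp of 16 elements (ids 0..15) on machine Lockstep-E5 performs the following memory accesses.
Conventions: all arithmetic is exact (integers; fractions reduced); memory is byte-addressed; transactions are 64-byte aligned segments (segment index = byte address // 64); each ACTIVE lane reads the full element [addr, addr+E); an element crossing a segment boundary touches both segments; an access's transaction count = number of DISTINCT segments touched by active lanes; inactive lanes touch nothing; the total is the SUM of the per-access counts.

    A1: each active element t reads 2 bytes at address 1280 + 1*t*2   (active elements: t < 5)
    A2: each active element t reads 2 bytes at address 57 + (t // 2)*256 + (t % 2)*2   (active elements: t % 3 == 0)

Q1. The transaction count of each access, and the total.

A1: 1 transaction
A2: 6 transactions

Answer: 1,6; total 7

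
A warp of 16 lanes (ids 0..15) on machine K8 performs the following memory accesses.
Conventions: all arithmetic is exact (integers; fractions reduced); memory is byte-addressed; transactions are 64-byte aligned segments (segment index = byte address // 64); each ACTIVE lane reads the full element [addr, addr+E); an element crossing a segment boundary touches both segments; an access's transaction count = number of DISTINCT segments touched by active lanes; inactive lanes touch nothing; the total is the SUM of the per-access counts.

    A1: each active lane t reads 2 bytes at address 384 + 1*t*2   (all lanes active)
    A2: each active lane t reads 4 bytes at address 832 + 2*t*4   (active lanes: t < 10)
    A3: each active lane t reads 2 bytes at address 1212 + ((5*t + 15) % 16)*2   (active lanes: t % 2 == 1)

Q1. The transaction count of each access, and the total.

A1: 1 transaction
A2: 2 transactions
A3: 2 transactions

Answer: 1,2,2; total 5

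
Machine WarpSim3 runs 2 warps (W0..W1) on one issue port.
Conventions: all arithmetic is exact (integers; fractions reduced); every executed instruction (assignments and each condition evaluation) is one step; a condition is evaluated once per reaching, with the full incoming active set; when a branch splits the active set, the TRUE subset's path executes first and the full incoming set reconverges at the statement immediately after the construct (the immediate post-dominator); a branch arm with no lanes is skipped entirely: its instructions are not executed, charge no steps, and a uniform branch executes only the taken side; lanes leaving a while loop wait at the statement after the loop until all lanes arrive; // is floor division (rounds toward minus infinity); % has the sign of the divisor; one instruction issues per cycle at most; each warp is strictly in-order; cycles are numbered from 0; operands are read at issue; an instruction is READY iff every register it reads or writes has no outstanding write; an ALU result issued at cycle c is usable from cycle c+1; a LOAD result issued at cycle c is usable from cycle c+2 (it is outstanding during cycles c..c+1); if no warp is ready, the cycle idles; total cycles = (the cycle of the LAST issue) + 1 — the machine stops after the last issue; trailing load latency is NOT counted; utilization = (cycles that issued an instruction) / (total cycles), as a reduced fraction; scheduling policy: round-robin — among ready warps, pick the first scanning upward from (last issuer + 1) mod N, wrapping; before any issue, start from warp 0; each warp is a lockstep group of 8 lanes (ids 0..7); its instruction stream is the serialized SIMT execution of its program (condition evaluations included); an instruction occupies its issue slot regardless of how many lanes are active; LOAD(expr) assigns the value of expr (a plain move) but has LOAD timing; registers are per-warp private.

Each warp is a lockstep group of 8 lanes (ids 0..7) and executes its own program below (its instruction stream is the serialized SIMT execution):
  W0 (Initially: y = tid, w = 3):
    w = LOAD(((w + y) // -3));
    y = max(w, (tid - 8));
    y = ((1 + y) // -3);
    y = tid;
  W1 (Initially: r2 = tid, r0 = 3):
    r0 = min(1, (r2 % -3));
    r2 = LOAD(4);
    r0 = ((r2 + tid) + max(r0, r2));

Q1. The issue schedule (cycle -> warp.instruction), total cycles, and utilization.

cycle 0: W0.I0
cycle 1: W1.I0
cycle 2: W0.I1
cycle 3: W1.I1
cycle 4: W0.I2
cycle 5: W1.I2
cycle 6: W0.I3

Answer: 7 cycles, utilization 1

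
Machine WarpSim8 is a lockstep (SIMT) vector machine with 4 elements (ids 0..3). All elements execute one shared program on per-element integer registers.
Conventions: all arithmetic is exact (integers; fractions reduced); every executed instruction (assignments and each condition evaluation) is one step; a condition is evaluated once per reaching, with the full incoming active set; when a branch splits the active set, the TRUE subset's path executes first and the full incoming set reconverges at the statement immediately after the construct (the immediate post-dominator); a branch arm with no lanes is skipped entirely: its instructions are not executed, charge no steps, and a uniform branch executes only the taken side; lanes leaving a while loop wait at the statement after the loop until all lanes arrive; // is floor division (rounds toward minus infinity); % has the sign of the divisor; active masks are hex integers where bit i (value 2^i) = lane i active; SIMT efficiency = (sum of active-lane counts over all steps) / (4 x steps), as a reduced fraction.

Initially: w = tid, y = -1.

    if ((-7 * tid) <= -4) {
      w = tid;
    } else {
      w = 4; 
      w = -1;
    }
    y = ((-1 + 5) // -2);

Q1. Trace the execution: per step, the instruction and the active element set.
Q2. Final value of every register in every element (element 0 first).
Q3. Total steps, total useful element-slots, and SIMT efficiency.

step 0: eval ((-7 * tid) <= -4)      0xf
step 1: w <- tid                     0xe
step 2: w <- 4                       0x1
step 3: w <- -1                      0x1
step 4: y <- ((-1 + 5) // -2)        0xf

Answer: 5 steps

w: -1,1,2,3
y: -2,-2,-2,-2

steps = 5; useful = 13; efficiency = 13/20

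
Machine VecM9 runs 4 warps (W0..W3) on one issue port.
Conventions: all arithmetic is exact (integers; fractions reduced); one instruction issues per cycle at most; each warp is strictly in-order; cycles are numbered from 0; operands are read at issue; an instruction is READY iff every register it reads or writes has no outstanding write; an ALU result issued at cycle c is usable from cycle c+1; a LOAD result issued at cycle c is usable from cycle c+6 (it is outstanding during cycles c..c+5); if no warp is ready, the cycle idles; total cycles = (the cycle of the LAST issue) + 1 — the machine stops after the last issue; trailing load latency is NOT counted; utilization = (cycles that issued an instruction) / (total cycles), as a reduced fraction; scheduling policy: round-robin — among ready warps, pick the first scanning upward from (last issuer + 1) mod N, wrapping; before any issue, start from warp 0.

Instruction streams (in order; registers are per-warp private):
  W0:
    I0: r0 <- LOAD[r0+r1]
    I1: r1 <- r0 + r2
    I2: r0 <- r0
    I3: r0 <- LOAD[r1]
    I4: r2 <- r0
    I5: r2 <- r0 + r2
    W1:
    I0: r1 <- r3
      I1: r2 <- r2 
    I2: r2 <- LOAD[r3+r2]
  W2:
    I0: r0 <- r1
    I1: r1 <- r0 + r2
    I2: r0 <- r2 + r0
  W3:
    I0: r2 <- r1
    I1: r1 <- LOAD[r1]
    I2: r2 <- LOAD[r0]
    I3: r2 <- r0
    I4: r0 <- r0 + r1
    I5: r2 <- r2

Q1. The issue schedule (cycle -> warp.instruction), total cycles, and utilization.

cycle 0: W0.I0
cycle 1: W1.I0
cycle 2: W2.I0
cycle 3: W3.I0
cycle 4: W1.I1
cycle 5: W2.I1
cycle 6: W3.I1
cycle 7: W0.I1
cycle 8: W1.I2
cycle 9: W2.I2
cycle 10: W3.I2
cycle 11: W0.I2
cycle 12: W0.I3
cycle 13: idle
cycle 14: idle
cycle 15: idle
cycle 16: W3.I3
cycle 17: W3.I4
cycle 18: W0.I4
cycle 19: W3.I5
cycle 20: W0.I5

Answer: 21 cycles, utilization 6/7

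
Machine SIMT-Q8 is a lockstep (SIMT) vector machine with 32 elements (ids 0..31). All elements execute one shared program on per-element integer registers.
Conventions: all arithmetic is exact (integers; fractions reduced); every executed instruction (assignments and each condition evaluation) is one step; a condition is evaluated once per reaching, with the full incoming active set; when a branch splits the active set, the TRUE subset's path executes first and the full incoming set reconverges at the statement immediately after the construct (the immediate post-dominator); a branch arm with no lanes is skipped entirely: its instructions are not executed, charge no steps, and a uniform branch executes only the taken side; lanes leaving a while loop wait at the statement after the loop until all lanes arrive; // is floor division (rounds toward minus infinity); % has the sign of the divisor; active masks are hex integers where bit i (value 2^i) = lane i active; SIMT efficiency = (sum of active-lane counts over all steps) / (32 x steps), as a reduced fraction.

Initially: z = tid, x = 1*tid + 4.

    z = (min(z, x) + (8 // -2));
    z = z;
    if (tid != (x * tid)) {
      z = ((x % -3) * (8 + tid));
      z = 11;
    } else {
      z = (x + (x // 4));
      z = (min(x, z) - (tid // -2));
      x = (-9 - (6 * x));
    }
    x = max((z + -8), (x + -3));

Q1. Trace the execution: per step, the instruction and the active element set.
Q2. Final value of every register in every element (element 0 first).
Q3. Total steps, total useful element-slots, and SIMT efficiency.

step 0: z <- (min(z, x) + (8 // -2)) 0xffffffff
step 1: z <- z                       0xffffffff
step 2: eval (tid != (x * tid))      0xffffffff
step 3: z <- ((x % -3) * (8 + tid))  0xfffffffe
step 4: z <- 11                      0xfffffffe
step 5: z <- (x + (x // 4))          0x00000001
step 6: z <- (min(x, z) - (tid // -2)) 0x00000001
step 7: x <- (-9 - (6 * x))          0x00000001
step 8: x <- max((z + -8), (x + -3)) 0xffffffff

Answer: 9 steps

z: 4,11,11,11,11,11,11,11,11,11,11,11,11,11,11,11,11,11,11,11,11,11,11,11,11,11,11,11,11,11,11,11
x: -4,3,3,4,5,6,7,8,9,10,11,12,13,14,15,16,17,18,19,20,21,22,23,24,25,26,27,28,29,30,31,32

steps = 9; useful = 193; efficiency = 193/288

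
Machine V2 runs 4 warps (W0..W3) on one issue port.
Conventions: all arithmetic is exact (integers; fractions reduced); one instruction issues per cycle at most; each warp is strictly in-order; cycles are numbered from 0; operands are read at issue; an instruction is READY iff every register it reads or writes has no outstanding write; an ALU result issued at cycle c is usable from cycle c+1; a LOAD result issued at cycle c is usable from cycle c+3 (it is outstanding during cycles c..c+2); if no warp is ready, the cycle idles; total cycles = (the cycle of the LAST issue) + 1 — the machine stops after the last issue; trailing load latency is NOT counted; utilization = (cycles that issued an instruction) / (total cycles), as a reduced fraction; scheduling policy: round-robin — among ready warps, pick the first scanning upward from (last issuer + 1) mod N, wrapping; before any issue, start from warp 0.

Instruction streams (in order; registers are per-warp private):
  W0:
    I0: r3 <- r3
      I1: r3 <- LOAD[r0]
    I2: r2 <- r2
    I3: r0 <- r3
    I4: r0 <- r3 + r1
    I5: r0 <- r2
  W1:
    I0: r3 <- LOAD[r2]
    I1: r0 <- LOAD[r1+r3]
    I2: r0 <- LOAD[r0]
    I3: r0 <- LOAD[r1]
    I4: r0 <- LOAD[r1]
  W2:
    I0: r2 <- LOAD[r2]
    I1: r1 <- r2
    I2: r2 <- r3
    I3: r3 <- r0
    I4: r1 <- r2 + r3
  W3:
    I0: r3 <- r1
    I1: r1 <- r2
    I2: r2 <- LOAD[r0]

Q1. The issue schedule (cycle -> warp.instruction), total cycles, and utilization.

cycle 0: W0.I0
cycle 1: W1.I0
cycle 2: W2.I0
cycle 3: W3.I0
cycle 4: W0.I1
cycle 5: W1.I1
cycle 6: W2.I1
cycle 7: W3.I1
cycle 8: W0.I2
cycle 9: W1.I2
cycle 10: W2.I2
cycle 11: W3.I2
cycle 12: W0.I3
cycle 13: W1.I3
cycle 14: W2.I3
cycle 15: W0.I4
cycle 16: W1.I4
cycle 17: W2.I4
cycle 18: W0.I5

Answer: 19 cycles, utilization 1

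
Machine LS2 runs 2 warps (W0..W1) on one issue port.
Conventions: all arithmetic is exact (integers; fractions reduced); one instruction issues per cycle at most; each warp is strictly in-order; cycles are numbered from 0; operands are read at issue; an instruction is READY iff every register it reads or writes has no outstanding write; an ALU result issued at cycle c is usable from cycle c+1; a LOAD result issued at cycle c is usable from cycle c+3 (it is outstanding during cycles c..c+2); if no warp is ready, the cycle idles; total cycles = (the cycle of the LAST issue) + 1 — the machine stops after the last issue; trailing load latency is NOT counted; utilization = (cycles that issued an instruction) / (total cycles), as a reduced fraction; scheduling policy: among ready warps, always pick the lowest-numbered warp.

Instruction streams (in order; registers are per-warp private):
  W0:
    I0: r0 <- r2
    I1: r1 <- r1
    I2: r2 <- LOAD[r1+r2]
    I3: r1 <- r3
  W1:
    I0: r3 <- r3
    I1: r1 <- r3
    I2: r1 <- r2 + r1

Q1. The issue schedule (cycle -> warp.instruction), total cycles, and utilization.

cycle 0: W0.I0
cycle 1: W0.I1
cycle 2: W0.I2
cycle 3: W0.I3
cycle 4: W1.I0
cycle 5: W1.I1
cycle 6: W1.I2

Answer: 7 cycles, utilization 1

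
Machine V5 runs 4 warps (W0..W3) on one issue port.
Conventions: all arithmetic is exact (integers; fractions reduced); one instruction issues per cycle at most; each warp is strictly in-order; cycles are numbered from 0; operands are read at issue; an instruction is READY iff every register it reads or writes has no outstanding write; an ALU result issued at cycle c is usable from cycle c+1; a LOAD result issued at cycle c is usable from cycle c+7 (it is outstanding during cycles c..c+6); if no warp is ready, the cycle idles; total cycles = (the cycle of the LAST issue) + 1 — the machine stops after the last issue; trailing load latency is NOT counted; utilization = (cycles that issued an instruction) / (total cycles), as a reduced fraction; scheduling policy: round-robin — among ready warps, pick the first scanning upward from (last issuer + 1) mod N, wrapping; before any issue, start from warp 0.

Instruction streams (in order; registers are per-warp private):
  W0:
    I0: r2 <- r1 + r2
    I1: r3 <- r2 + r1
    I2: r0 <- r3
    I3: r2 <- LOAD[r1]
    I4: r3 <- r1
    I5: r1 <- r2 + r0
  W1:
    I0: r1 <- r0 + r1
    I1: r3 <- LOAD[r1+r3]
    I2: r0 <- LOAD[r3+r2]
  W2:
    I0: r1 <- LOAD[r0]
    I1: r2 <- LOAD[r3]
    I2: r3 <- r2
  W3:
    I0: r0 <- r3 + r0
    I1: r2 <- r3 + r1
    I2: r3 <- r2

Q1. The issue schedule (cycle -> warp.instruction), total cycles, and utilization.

cycle 0: W0.I0
cycle 1: W1.I0
cycle 2: W2.I0
cycle 3: W3.I0
cycle 4: W0.I1
cycle 5: W1.I1
cycle 6: W2.I1
cycle 7: W3.I1
cycle 8: W0.I2
cycle 9: W3.I2
cycle 10: W0.I3
cycle 11: W0.I4
cycle 12: W1.I2
cycle 13: W2.I2
cycle 14: idle
cycle 15: idle
cycle 16: idle
cycle 17: W0.I5

Answer: 18 cycles, utilization 5/6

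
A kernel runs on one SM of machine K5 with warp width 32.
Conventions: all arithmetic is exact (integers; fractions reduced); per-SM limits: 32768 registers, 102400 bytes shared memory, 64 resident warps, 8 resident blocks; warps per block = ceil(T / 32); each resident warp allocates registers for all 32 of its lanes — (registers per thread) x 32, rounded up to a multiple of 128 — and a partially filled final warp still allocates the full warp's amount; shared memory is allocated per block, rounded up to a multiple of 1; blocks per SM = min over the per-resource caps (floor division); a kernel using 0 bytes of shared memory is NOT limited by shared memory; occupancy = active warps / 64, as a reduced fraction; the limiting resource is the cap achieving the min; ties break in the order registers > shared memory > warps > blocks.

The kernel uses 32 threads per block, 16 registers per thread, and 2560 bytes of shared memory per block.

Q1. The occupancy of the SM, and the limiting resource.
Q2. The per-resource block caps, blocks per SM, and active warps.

Answer: occupancy 1/8, limited by blocks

registers: 64 blocks
shared memory: 40 blocks
warps: 64 blocks
blocks: 8 blocks

Answer: 8 blocks, 8 active warps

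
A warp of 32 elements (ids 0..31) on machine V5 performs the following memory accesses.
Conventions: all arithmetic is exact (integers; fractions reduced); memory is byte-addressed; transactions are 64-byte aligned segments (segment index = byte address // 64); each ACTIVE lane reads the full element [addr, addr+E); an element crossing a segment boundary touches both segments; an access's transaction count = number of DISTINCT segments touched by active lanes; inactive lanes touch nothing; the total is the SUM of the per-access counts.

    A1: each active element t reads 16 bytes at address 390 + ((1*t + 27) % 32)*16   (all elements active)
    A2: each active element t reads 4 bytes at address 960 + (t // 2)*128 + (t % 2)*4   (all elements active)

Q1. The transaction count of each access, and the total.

A1: 9 transactions
A2: 16 transactions

Answer: 9,16; total 25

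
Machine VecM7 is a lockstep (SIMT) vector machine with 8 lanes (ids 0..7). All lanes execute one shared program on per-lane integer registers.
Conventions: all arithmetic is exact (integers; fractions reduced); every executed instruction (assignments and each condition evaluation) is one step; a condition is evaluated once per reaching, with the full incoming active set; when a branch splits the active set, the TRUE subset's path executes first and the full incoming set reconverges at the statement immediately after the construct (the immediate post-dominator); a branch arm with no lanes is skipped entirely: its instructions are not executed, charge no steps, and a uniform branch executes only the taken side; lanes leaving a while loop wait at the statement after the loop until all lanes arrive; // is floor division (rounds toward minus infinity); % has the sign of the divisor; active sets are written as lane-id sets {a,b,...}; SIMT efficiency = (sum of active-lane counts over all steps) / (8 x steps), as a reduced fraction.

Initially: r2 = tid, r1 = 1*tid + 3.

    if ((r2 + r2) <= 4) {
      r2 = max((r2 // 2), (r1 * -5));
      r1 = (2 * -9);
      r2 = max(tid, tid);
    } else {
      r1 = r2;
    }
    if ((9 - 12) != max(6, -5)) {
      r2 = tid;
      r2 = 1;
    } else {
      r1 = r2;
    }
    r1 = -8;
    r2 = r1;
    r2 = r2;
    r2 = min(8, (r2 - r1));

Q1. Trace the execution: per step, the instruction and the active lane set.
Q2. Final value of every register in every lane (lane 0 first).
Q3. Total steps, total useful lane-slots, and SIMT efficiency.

step 0: eval ((r2 + r2) <= 4)        {0,1,2,3,4,5,6,7}
step 1: r2 <- max((r2 // 2), (r1 * -5)) {0,1,2}
step 2: r1 <- (2 * -9)               {0,1,2}
step 3: r2 <- max(tid, tid)          {0,1,2}
step 4: r1 <- r2                     {3,4,5,6,7}
step 5: eval ((9 - 12) != max(6, -5)) {0,1,2,3,4,5,6,7}
step 6: r2 <- tid                    {0,1,2,3,4,5,6,7}
step 7: r2 <- 1                      {0,1,2,3,4,5,6,7}
step 8: r1 <- -8                     {0,1,2,3,4,5,6,7}
step 9: r2 <- r1                     {0,1,2,3,4,5,6,7}
step 10: r2 <- r2                     {0,1,2,3,4,5,6,7}
step 11: r2 <- min(8, (r2 - r1))      {0,1,2,3,4,5,6,7}

Answer: 12 steps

r2: 0,0,0,0,0,0,0,0
r1: -8,-8,-8,-8,-8,-8,-8,-8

steps = 12; useful = 78; efficiency = 78/96 = 13/16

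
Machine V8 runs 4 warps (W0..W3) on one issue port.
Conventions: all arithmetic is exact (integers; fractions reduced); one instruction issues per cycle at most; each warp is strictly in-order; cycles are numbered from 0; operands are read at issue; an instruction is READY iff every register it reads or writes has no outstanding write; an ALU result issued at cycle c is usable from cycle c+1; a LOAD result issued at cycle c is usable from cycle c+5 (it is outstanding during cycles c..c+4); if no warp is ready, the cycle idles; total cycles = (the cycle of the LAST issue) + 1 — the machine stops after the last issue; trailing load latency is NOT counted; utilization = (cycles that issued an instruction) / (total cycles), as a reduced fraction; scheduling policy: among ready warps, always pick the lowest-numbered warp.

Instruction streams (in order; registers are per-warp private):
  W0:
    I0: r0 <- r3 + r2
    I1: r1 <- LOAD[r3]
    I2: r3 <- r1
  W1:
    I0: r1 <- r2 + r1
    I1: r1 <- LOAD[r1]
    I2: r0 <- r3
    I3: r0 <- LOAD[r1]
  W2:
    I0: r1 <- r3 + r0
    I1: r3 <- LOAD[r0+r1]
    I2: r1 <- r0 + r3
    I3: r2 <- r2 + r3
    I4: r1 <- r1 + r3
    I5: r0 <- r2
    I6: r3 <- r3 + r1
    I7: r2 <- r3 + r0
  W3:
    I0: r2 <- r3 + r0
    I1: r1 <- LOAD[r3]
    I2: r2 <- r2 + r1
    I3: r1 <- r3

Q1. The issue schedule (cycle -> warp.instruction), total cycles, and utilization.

cycle 0: W0.I0
cycle 1: W0.I1
cycle 2: W1.I0
cycle 3: W1.I1
cycle 4: W1.I2
cycle 5: W2.I0
cycle 6: W0.I2
cycle 7: W2.I1
cycle 8: W1.I3
cycle 9: W3.I0
cycle 10: W3.I1
cycle 11: idle
cycle 12: W2.I2
cycle 13: W2.I3
cycle 14: W2.I4
cycle 15: W2.I5
cycle 16: W2.I6
cycle 17: W2.I7
cycle 18: W3.I2
cycle 19: W3.I3

Answer: 20 cycles, utilization 19/20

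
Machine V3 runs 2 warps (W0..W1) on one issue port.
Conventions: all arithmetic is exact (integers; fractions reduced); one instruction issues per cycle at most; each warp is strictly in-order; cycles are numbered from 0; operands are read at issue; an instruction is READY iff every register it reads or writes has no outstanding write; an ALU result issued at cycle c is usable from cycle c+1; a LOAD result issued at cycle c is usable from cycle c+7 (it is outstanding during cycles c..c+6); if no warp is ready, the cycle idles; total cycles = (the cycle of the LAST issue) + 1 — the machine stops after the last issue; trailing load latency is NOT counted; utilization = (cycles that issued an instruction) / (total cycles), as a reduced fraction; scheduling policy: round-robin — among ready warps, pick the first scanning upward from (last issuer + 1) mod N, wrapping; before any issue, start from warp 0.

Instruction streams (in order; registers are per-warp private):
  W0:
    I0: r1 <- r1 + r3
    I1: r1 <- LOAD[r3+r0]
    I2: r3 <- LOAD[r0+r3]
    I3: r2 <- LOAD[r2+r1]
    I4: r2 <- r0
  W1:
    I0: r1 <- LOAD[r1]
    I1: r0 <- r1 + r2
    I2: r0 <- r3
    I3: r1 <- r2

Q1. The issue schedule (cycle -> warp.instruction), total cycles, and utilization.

cycle 0: W0.I0
cycle 1: W1.I0
cycle 2: W0.I1
cycle 3: W0.I2
cycle 4: idle
cycle 5: idle
cycle 6: idle
cycle 7: idle
cycle 8: W1.I1
cycle 9: W0.I3
cycle 10: W1.I2
cycle 11: W1.I3
cycle 12: idle
cycle 13: idle
cycle 14: idle
cycle 15: idle
cycle 16: W0.I4

Answer: 17 cycles, utilization 9/17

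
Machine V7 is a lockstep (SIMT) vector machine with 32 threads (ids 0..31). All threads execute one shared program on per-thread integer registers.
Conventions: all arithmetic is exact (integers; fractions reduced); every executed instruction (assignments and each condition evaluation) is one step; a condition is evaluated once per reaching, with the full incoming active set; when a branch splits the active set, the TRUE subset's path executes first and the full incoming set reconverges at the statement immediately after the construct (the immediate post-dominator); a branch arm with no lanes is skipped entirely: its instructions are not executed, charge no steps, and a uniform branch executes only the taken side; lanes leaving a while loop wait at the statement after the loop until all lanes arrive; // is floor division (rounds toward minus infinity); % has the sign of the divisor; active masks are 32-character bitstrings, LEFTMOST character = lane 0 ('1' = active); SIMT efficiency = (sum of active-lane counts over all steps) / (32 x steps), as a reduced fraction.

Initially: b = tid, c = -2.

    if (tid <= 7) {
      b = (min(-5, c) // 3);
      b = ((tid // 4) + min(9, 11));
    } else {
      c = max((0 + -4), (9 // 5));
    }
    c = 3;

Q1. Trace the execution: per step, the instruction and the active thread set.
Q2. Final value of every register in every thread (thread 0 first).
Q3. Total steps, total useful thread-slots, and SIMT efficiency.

step 0: eval (tid <= 7)              11111111111111111111111111111111
step 1: b <- (min(-5, c) // 3)       11111111000000000000000000000000
step 2: b <- ((tid // 4) + min(9, 11)) 11111111000000000000000000000000
step 3: c <- max((0 + -4), (9 // 5)) 00000000111111111111111111111111
step 4: c <- 3                       11111111111111111111111111111111

Answer: 5 steps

b: 9,9,9,9,10,10,10,10,8,9,10,11,12,13,14,15,16,17,18,19,20,21,22,23,24,25,26,27,28,29,30,31
c: 3,3,3,3,3,3,3,3,3,3,3,3,3,3,3,3,3,3,3,3,3,3,3,3,3,3,3,3,3,3,3,3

steps = 5; useful = 104; efficiency = 104/160 = 13/20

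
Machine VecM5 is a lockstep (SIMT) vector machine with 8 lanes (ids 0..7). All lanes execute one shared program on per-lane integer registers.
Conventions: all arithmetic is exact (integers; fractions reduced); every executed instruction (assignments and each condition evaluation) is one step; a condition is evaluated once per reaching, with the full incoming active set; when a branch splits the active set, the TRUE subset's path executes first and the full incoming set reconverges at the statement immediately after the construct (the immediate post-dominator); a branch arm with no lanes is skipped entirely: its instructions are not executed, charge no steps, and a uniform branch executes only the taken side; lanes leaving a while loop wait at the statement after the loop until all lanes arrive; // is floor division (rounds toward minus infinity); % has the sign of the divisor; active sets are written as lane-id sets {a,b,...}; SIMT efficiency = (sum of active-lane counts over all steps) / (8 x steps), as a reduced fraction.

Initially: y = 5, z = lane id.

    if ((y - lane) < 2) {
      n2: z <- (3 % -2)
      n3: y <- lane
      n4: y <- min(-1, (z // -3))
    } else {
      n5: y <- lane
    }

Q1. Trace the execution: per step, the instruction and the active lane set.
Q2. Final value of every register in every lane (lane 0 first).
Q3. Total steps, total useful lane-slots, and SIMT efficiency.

step 0: eval ((y - lane) < 2)        {0,1,2,3,4,5,6,7}
step 1: z <- (3 % -2)                {4,5,6,7}
step 2: y <- lane                    {4,5,6,7}
step 3: y <- min(-1, (z // -3))      {4,5,6,7}
step 4: y <- lane                    {0,1,2,3}

Answer: 5 steps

y: 0,1,2,3,-1,-1,-1,-1
z: 0,1,2,3,-1,-1,-1,-1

steps = 5; useful = 24; efficiency = 24/40 = 3/5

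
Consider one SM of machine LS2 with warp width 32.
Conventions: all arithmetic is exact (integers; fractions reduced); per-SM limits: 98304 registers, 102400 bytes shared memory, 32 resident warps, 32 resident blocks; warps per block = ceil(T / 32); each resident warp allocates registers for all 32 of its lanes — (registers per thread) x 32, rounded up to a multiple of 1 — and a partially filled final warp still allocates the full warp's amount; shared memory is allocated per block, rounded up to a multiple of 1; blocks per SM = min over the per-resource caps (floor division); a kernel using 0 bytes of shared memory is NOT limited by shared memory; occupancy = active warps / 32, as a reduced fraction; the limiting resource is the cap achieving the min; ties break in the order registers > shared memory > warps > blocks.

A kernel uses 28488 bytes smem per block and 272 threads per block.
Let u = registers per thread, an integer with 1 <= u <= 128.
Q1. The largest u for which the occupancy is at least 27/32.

Answer: u = 113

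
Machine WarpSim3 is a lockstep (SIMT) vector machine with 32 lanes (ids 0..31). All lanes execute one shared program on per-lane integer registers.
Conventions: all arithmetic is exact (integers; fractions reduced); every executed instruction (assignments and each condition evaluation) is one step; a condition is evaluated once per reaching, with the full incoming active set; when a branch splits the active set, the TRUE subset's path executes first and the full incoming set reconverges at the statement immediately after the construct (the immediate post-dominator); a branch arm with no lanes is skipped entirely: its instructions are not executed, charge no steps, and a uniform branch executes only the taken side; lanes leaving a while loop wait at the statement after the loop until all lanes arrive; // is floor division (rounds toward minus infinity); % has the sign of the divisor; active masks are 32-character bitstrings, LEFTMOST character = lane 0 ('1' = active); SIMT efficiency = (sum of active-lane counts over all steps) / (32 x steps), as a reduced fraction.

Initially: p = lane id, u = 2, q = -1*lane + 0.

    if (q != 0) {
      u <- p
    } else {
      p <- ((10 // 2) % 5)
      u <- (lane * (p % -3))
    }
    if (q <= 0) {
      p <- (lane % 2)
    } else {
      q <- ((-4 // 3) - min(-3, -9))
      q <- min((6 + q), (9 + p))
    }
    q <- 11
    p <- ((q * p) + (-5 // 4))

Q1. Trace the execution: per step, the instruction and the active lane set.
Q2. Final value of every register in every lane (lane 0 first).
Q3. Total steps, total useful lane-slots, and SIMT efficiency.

step 0: eval (q != 0)                11111111111111111111111111111111
step 1: u <- p                       01111111111111111111111111111111
step 2: p <- ((10 // 2) % 5)         10000000000000000000000000000000
step 3: u <- (lane * (p % -3))       10000000000000000000000000000000
step 4: eval (q <= 0)                11111111111111111111111111111111
step 5: p <- (lane % 2)              11111111111111111111111111111111
step 6: q <- 11                      11111111111111111111111111111111
step 7: p <- ((q * p) + (-5 // 4))   11111111111111111111111111111111

Answer: 8 steps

p: -2,9,-2,9,-2,9,-2,9,-2,9,-2,9,-2,9,-2,9,-2,9,-2,9,-2,9,-2,9,-2,9,-2,9,-2,9,-2,9
u: 0,1,2,3,4,5,6,7,8,9,10,11,12,13,14,15,16,17,18,19,20,21,22,23,24,25,26,27,28,29,30,31
q: 11,11,11,11,11,11,11,11,11,11,11,11,11,11,11,11,11,11,11,11,11,11,11,11,11,11,11,11,11,11,11,11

steps = 8; useful = 193; efficiency = 193/256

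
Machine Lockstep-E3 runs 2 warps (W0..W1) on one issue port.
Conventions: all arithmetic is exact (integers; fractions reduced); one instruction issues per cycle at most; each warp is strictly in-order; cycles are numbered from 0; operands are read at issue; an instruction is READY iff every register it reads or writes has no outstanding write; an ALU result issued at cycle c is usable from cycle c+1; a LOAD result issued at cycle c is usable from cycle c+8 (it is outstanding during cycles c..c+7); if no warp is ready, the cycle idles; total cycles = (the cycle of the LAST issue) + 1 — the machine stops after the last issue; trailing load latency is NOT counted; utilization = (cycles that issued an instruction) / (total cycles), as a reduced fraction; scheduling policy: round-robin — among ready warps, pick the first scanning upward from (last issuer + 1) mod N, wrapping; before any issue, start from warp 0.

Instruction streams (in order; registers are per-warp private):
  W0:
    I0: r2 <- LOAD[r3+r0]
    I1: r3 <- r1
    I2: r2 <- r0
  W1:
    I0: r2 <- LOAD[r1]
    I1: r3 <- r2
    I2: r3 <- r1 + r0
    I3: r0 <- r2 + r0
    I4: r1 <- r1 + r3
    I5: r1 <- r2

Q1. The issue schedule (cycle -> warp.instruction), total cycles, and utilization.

cycle 0: W0.I0
cycle 1: W1.I0
cycle 2: W0.I1
cycle 3: idle
cycle 4: idle
cycle 5: idle
cycle 6: idle
cycle 7: idle
cycle 8: W0.I2
cycle 9: W1.I1
cycle 10: W1.I2
cycle 11: W1.I3
cycle 12: W1.I4
cycle 13: W1.I5

Answer: 14 cycles, utilization 9/14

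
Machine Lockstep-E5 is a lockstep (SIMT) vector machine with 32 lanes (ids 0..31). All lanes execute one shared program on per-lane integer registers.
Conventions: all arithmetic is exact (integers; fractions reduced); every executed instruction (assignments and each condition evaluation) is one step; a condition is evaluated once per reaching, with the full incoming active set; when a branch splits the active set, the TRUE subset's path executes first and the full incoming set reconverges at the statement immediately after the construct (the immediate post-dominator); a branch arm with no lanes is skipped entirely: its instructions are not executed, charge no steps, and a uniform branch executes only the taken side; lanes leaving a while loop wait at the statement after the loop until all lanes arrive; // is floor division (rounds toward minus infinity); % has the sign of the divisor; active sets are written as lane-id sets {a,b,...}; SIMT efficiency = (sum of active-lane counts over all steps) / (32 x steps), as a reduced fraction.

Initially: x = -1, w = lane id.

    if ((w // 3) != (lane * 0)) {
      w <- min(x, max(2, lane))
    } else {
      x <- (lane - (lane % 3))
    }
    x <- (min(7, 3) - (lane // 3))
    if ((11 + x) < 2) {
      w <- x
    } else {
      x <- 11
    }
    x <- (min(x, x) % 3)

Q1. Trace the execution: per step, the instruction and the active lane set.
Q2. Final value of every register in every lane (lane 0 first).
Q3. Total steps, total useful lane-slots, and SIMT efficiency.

step 0: eval ((w // 3) != (lane * 0)) {0,1,2,3,4,5,6,7,8,9,10,11,12,13,14,15,16,17,18,19,20,21,22,23,24,25,26,27,28,29,30,31}
step 1: w <- min(x, max(2, lane))    {3,4,5,6,7,8,9,10,11,12,13,14,15,16,17,18,19,20,21,22,23,24,25,26,27,28,29,30,31}
step 2: x <- (lane - (lane % 3))     {0,1,2}
step 3: x <- (min(7, 3) - (lane // 3)) {0,1,2,3,4,5,6,7,8,9,10,11,12,13,14,15,16,17,18,19,20,21,22,23,24,25,26,27,28,29,30,31}
step 4: eval ((11 + x) < 2)          {0,1,2,3,4,5,6,7,8,9,10,11,12,13,14,15,16,17,18,19,20,21,22,23,24,25,26,27,28,29,30,31}
step 5: x <- 11                      {0,1,2,3,4,5,6,7,8,9,10,11,12,13,14,15,16,17,18,19,20,21,22,23,24,25,26,27,28,29,30,31}
step 6: x <- (min(x, x) % 3)         {0,1,2,3,4,5,6,7,8,9,10,11,12,13,14,15,16,17,18,19,20,21,22,23,24,25,26,27,28,29,30,31}

Answer: 7 steps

x: 2,2,2,2,2,2,2,2,2,2,2,2,2,2,2,2,2,2,2,2,2,2,2,2,2,2,2,2,2,2,2,2
w: 0,1,2,-1,-1,-1,-1,-1,-1,-1,-1,-1,-1,-1,-1,-1,-1,-1,-1,-1,-1,-1,-1,-1,-1,-1,-1,-1,-1,-1,-1,-1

steps = 7; useful = 192; efficiency = 192/224 = 6/7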